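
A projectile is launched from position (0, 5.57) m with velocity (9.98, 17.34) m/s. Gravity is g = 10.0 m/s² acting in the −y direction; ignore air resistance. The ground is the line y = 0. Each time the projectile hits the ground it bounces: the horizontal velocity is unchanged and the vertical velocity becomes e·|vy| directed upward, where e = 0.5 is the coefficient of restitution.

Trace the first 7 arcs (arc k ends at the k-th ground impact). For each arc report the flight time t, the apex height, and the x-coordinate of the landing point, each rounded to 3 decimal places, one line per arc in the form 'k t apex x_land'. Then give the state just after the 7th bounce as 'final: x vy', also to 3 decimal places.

Arc 1: start y=5.570, vy=17.340 → t=3.764, apex=20.604, x_land=37.564, impact vy=-20.300
  bounce: vy ← 0.5·20.300 = 10.150
Arc 2: start y=0.000, vy=10.150 → t=2.030, apex=5.151, x_land=57.823, impact vy=-10.150
  bounce: vy ← 0.5·10.150 = 5.075
Arc 3: start y=0.000, vy=5.075 → t=1.015, apex=1.288, x_land=67.953, impact vy=-5.075
  bounce: vy ← 0.5·5.075 = 2.537
Arc 4: start y=0.000, vy=2.537 → t=0.507, apex=0.322, x_land=73.018, impact vy=-2.537
  bounce: vy ← 0.5·2.537 = 1.269
Arc 5: start y=0.000, vy=1.269 → t=0.254, apex=0.080, x_land=75.550, impact vy=-1.269
  bounce: vy ← 0.5·1.269 = 0.634
Arc 6: start y=0.000, vy=0.634 → t=0.127, apex=0.020, x_land=76.816, impact vy=-0.634
  bounce: vy ← 0.5·0.634 = 0.317
Arc 7: start y=0.000, vy=0.317 → t=0.063, apex=0.005, x_land=77.449, impact vy=-0.317
  bounce: vy ← 0.5·0.317 = 0.159

1 3.764 20.604 37.564
2 2.030 5.151 57.823
3 1.015 1.288 67.953
4 0.507 0.322 73.018
5 0.254 0.080 75.550
6 0.127 0.020 76.816
7 0.063 0.005 77.449
final: 77.449 0.159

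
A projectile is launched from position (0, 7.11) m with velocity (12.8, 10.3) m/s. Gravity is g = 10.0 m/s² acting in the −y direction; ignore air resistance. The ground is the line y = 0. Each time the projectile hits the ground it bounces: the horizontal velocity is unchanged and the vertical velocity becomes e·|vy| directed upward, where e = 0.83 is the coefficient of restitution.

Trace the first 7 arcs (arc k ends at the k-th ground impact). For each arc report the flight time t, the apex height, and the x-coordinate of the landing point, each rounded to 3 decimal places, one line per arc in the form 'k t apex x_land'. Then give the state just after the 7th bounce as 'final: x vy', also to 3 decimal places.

1 2.606 12.415 33.353
2 2.616 8.552 66.834
3 2.171 5.892 94.623
4 1.802 4.059 117.688
5 1.496 2.796 136.832
6 1.241 1.926 152.722
7 1.030 1.327 165.910
final: 165.910 4.276

Arc 1: start y=7.110, vy=10.300 → t=2.606, apex=12.415, x_land=33.353, impact vy=-15.757
  bounce: vy ← 0.83·15.757 = 13.078
Arc 2: start y=0.000, vy=13.078 → t=2.616, apex=8.552, x_land=66.834, impact vy=-13.078
  bounce: vy ← 0.83·13.078 = 10.855
Arc 3: start y=0.000, vy=10.855 → t=2.171, apex=5.892, x_land=94.623, impact vy=-10.855
  bounce: vy ← 0.83·10.855 = 9.010
Arc 4: start y=0.000, vy=9.010 → t=1.802, apex=4.059, x_land=117.688, impact vy=-9.010
  bounce: vy ← 0.83·9.010 = 7.478
Arc 5: start y=0.000, vy=7.478 → t=1.496, apex=2.796, x_land=136.832, impact vy=-7.478
  bounce: vy ← 0.83·7.478 = 6.207
Arc 6: start y=0.000, vy=6.207 → t=1.241, apex=1.926, x_land=152.722, impact vy=-6.207
  bounce: vy ← 0.83·6.207 = 5.152
Arc 7: start y=0.000, vy=5.152 → t=1.030, apex=1.327, x_land=165.910, impact vy=-5.152
  bounce: vy ← 0.83·5.152 = 4.276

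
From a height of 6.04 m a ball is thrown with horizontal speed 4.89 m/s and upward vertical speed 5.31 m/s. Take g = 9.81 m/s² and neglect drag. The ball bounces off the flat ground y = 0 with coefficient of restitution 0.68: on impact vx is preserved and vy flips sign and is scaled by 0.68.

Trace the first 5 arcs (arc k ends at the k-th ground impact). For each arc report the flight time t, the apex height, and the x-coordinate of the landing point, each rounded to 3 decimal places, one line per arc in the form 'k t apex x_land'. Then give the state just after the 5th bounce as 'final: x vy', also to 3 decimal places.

Arc 1: start y=6.040, vy=5.310 → t=1.776, apex=7.477, x_land=8.684, impact vy=-12.112
  bounce: vy ← 0.68·12.112 = 8.236
Arc 2: start y=0.000, vy=8.236 → t=1.679, apex=3.457, x_land=16.895, impact vy=-8.236
  bounce: vy ← 0.68·8.236 = 5.601
Arc 3: start y=0.000, vy=5.601 → t=1.142, apex=1.599, x_land=22.479, impact vy=-5.601
  bounce: vy ← 0.68·5.601 = 3.808
Arc 4: start y=0.000, vy=3.808 → t=0.776, apex=0.739, x_land=26.276, impact vy=-3.808
  bounce: vy ← 0.68·3.808 = 2.590
Arc 5: start y=0.000, vy=2.590 → t=0.528, apex=0.342, x_land=28.857, impact vy=-2.590
  bounce: vy ← 0.68·2.590 = 1.761

1 1.776 7.477 8.684
2 1.679 3.457 16.895
3 1.142 1.599 22.479
4 0.776 0.739 26.276
5 0.528 0.342 28.857
final: 28.857 1.761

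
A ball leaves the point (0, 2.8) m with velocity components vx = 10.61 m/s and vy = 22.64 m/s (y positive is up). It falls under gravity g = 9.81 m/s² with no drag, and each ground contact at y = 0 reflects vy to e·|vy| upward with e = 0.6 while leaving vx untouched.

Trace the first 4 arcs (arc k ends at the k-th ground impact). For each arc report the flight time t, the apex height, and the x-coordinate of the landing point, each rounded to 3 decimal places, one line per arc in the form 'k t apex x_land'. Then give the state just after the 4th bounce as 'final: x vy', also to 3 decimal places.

Arc 1: start y=2.800, vy=22.640 → t=4.736, apex=28.925, x_land=50.251, impact vy=-23.822
  bounce: vy ← 0.6·23.822 = 14.293
Arc 2: start y=0.000, vy=14.293 → t=2.914, apex=10.413, x_land=81.169, impact vy=-14.293
  bounce: vy ← 0.6·14.293 = 8.576
Arc 3: start y=0.000, vy=8.576 → t=1.748, apex=3.749, x_land=99.720, impact vy=-8.576
  bounce: vy ← 0.6·8.576 = 5.146
Arc 4: start y=0.000, vy=5.146 → t=1.049, apex=1.350, x_land=110.851, impact vy=-5.146
  bounce: vy ← 0.6·5.146 = 3.087

1 4.736 28.925 50.251
2 2.914 10.413 81.169
3 1.748 3.749 99.720
4 1.049 1.350 110.851
final: 110.851 3.087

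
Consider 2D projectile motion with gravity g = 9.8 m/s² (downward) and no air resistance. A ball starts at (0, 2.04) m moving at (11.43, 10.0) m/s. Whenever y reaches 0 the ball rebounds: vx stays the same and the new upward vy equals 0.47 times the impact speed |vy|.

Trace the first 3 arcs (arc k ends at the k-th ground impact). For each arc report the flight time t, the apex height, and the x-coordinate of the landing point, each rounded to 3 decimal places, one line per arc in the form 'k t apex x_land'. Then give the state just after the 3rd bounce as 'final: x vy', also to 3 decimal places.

Arc 1: start y=2.040, vy=10.000 → t=2.228, apex=7.142, x_land=25.463, impact vy=-11.831
  bounce: vy ← 0.47·11.831 = 5.561
Arc 2: start y=0.000, vy=5.561 → t=1.135, apex=1.578, x_land=38.434, impact vy=-5.561
  bounce: vy ← 0.47·5.561 = 2.614
Arc 3: start y=0.000, vy=2.614 → t=0.533, apex=0.349, x_land=44.531, impact vy=-2.614
  bounce: vy ← 0.47·2.614 = 1.228

1 2.228 7.142 25.463
2 1.135 1.578 38.434
3 0.533 0.349 44.531
final: 44.531 1.228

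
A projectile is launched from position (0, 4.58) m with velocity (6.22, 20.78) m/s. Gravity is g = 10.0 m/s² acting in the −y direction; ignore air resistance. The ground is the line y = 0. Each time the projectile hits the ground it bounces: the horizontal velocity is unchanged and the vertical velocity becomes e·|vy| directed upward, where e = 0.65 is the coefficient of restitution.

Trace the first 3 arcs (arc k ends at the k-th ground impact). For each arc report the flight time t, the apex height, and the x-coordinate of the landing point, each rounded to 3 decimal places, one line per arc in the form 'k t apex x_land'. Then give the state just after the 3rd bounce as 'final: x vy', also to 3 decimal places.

Arc 1: start y=4.580, vy=20.780 → t=4.366, apex=26.170, x_land=27.155, impact vy=-22.878
  bounce: vy ← 0.65·22.878 = 14.871
Arc 2: start y=0.000, vy=14.871 → t=2.974, apex=11.057, x_land=45.655, impact vy=-14.871
  bounce: vy ← 0.65·14.871 = 9.666
Arc 3: start y=0.000, vy=9.666 → t=1.933, apex=4.672, x_land=57.679, impact vy=-9.666
  bounce: vy ← 0.65·9.666 = 6.283

1 4.366 26.170 27.155
2 2.974 11.057 45.655
3 1.933 4.672 57.679
final: 57.679 6.283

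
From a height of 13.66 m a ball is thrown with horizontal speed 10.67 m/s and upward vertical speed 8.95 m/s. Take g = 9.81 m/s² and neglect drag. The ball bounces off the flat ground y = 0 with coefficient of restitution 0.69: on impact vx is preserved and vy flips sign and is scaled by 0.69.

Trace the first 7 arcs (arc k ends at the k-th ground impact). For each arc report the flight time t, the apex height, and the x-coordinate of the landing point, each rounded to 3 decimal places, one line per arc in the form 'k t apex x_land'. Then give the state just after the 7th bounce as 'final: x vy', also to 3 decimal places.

Arc 1: start y=13.660, vy=8.950 → t=2.814, apex=17.743, x_land=30.028, impact vy=-18.658
  bounce: vy ← 0.69·18.658 = 12.874
Arc 2: start y=0.000, vy=12.874 → t=2.625, apex=8.447, x_land=58.033, impact vy=-12.874
  bounce: vy ← 0.69·12.874 = 8.883
Arc 3: start y=0.000, vy=8.883 → t=1.811, apex=4.022, x_land=77.356, impact vy=-8.883
  bounce: vy ← 0.69·8.883 = 6.129
Arc 4: start y=0.000, vy=6.129 → t=1.250, apex=1.915, x_land=90.689, impact vy=-6.129
  bounce: vy ← 0.69·6.129 = 4.229
Arc 5: start y=0.000, vy=4.229 → t=0.862, apex=0.912, x_land=99.889, impact vy=-4.229
  bounce: vy ← 0.69·4.229 = 2.918
Arc 6: start y=0.000, vy=2.918 → t=0.595, apex=0.434, x_land=106.237, impact vy=-2.918
  bounce: vy ← 0.69·2.918 = 2.014
Arc 7: start y=0.000, vy=2.014 → t=0.411, apex=0.207, x_land=110.617, impact vy=-2.014
  bounce: vy ← 0.69·2.014 = 1.389

1 2.814 17.743 30.028
2 2.625 8.447 58.033
3 1.811 4.022 77.356
4 1.250 1.915 90.689
5 0.862 0.912 99.889
6 0.595 0.434 106.237
7 0.411 0.207 110.617
final: 110.617 1.389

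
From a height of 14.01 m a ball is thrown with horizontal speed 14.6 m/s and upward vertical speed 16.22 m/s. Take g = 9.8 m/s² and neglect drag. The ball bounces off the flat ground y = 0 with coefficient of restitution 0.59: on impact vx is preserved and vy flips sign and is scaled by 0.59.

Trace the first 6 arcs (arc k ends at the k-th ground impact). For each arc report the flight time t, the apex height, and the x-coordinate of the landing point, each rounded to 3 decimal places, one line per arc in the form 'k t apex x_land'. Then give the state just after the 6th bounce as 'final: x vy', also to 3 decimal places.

1 4.021 27.433 58.710
2 2.792 9.549 99.474
3 1.647 3.324 123.524
4 0.972 1.157 137.714
5 0.573 0.403 146.086
6 0.338 0.140 151.025
final: 151.025 0.978

Arc 1: start y=14.010, vy=16.220 → t=4.021, apex=27.433, x_land=58.710, impact vy=-23.188
  bounce: vy ← 0.59·23.188 = 13.681
Arc 2: start y=0.000, vy=13.681 → t=2.792, apex=9.549, x_land=99.474, impact vy=-13.681
  bounce: vy ← 0.59·13.681 = 8.072
Arc 3: start y=0.000, vy=8.072 → t=1.647, apex=3.324, x_land=123.524, impact vy=-8.072
  bounce: vy ← 0.59·8.072 = 4.762
Arc 4: start y=0.000, vy=4.762 → t=0.972, apex=1.157, x_land=137.714, impact vy=-4.762
  bounce: vy ← 0.59·4.762 = 2.810
Arc 5: start y=0.000, vy=2.810 → t=0.573, apex=0.403, x_land=146.086, impact vy=-2.810
  bounce: vy ← 0.59·2.810 = 1.658
Arc 6: start y=0.000, vy=1.658 → t=0.338, apex=0.140, x_land=151.025, impact vy=-1.658
  bounce: vy ← 0.59·1.658 = 0.978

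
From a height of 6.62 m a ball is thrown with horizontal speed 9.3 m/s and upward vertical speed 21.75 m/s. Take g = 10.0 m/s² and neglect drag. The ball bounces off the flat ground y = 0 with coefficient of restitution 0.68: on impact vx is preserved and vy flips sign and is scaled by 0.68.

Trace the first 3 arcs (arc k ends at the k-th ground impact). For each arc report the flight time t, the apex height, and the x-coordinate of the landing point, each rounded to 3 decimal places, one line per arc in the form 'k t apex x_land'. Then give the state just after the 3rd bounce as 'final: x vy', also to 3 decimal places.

1 4.636 30.273 43.111
2 3.346 13.998 74.233
3 2.276 6.473 95.396
final: 95.396 7.737

Arc 1: start y=6.620, vy=21.750 → t=4.636, apex=30.273, x_land=43.111, impact vy=-24.606
  bounce: vy ← 0.68·24.606 = 16.732
Arc 2: start y=0.000, vy=16.732 → t=3.346, apex=13.998, x_land=74.233, impact vy=-16.732
  bounce: vy ← 0.68·16.732 = 11.378
Arc 3: start y=0.000, vy=11.378 → t=2.276, apex=6.473, x_land=95.396, impact vy=-11.378
  bounce: vy ← 0.68·11.378 = 7.737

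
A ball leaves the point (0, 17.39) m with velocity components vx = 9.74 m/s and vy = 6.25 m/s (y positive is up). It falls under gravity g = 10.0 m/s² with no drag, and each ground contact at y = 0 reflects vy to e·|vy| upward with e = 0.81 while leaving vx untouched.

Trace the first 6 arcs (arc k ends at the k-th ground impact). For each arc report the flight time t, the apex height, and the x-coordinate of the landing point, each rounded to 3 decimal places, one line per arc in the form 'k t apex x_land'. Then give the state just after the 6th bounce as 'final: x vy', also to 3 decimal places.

Arc 1: start y=17.390, vy=6.250 → t=2.592, apex=19.343, x_land=25.245, impact vy=-19.669
  bounce: vy ← 0.81·19.669 = 15.932
Arc 2: start y=0.000, vy=15.932 → t=3.186, apex=12.691, x_land=56.280, impact vy=-15.932
  bounce: vy ← 0.81·15.932 = 12.905
Arc 3: start y=0.000, vy=12.905 → t=2.581, apex=8.327, x_land=81.418, impact vy=-12.905
  bounce: vy ← 0.81·12.905 = 10.453
Arc 4: start y=0.000, vy=10.453 → t=2.091, apex=5.463, x_land=101.780, impact vy=-10.453
  bounce: vy ← 0.81·10.453 = 8.467
Arc 5: start y=0.000, vy=8.467 → t=1.693, apex=3.584, x_land=118.274, impact vy=-8.467
  bounce: vy ← 0.81·8.467 = 6.858
Arc 6: start y=0.000, vy=6.858 → t=1.372, apex=2.352, x_land=131.633, impact vy=-6.858
  bounce: vy ← 0.81·6.858 = 5.555

1 2.592 19.343 25.245
2 3.186 12.691 56.280
3 2.581 8.327 81.418
4 2.091 5.463 101.780
5 1.693 3.584 118.274
6 1.372 2.352 131.633
final: 131.633 5.555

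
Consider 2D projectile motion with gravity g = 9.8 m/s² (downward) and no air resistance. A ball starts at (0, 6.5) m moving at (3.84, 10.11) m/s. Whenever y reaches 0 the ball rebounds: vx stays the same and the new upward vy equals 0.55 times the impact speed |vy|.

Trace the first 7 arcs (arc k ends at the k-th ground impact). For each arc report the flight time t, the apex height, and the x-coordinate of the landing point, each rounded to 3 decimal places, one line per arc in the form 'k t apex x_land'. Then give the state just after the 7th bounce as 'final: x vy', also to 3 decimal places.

1 2.578 11.715 9.899
2 1.701 3.544 16.430
3 0.935 1.072 20.022
4 0.515 0.324 21.998
5 0.283 0.098 23.085
6 0.156 0.030 23.682
7 0.086 0.009 24.011
final: 24.011 0.231

Arc 1: start y=6.500, vy=10.110 → t=2.578, apex=11.715, x_land=9.899, impact vy=-15.153
  bounce: vy ← 0.55·15.153 = 8.334
Arc 2: start y=0.000, vy=8.334 → t=1.701, apex=3.544, x_land=16.430, impact vy=-8.334
  bounce: vy ← 0.55·8.334 = 4.584
Arc 3: start y=0.000, vy=4.584 → t=0.935, apex=1.072, x_land=20.022, impact vy=-4.584
  bounce: vy ← 0.55·4.584 = 2.521
Arc 4: start y=0.000, vy=2.521 → t=0.515, apex=0.324, x_land=21.998, impact vy=-2.521
  bounce: vy ← 0.55·2.521 = 1.387
Arc 5: start y=0.000, vy=1.387 → t=0.283, apex=0.098, x_land=23.085, impact vy=-1.387
  bounce: vy ← 0.55·1.387 = 0.763
Arc 6: start y=0.000, vy=0.763 → t=0.156, apex=0.030, x_land=23.682, impact vy=-0.763
  bounce: vy ← 0.55·0.763 = 0.419
Arc 7: start y=0.000, vy=0.419 → t=0.086, apex=0.009, x_land=24.011, impact vy=-0.419
  bounce: vy ← 0.55·0.419 = 0.231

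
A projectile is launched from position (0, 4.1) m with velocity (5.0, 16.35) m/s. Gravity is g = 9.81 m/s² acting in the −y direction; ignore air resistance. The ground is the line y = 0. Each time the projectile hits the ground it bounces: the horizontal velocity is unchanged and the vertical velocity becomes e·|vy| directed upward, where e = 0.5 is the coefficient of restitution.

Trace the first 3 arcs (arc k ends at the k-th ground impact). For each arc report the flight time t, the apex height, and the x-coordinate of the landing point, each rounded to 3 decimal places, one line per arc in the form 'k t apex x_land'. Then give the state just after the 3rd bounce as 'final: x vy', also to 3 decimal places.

Arc 1: start y=4.100, vy=16.350 → t=3.568, apex=17.725, x_land=17.838, impact vy=-18.648
  bounce: vy ← 0.5·18.648 = 9.324
Arc 2: start y=0.000, vy=9.324 → t=1.901, apex=4.431, x_land=27.343, impact vy=-9.324
  bounce: vy ← 0.5·9.324 = 4.662
Arc 3: start y=0.000, vy=4.662 → t=0.950, apex=1.108, x_land=32.095, impact vy=-4.662
  bounce: vy ← 0.5·4.662 = 2.331

1 3.568 17.725 17.838
2 1.901 4.431 27.343
3 0.950 1.108 32.095
final: 32.095 2.331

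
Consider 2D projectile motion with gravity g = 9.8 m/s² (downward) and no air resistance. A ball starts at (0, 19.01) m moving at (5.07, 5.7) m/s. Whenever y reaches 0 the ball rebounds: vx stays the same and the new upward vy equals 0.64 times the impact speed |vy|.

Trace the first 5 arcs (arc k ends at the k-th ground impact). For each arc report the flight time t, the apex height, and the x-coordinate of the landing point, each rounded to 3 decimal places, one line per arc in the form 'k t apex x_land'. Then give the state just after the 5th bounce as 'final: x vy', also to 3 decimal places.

1 2.635 20.668 13.361
2 2.629 8.465 26.689
3 1.682 3.467 35.219
4 1.077 1.420 40.678
5 0.689 0.582 44.172
final: 44.172 2.161

Arc 1: start y=19.010, vy=5.700 → t=2.635, apex=20.668, x_land=13.361, impact vy=-20.127
  bounce: vy ← 0.64·20.127 = 12.881
Arc 2: start y=0.000, vy=12.881 → t=2.629, apex=8.465, x_land=26.689, impact vy=-12.881
  bounce: vy ← 0.64·12.881 = 8.244
Arc 3: start y=0.000, vy=8.244 → t=1.682, apex=3.467, x_land=35.219, impact vy=-8.244
  bounce: vy ← 0.64·8.244 = 5.276
Arc 4: start y=0.000, vy=5.276 → t=1.077, apex=1.420, x_land=40.678, impact vy=-5.276
  bounce: vy ← 0.64·5.276 = 3.377
Arc 5: start y=0.000, vy=3.377 → t=0.689, apex=0.582, x_land=44.172, impact vy=-3.377
  bounce: vy ← 0.64·3.377 = 2.161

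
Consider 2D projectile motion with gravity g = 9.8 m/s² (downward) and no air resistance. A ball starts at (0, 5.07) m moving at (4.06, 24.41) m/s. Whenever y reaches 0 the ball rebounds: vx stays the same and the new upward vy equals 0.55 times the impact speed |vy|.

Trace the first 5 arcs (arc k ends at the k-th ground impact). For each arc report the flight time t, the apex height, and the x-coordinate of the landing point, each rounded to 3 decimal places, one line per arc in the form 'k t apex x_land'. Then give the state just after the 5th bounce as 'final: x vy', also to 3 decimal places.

1 5.181 35.470 21.036
2 2.960 10.730 33.052
3 1.628 3.246 39.661
4 0.895 0.982 43.296
5 0.492 0.297 45.295
final: 45.295 1.327

Arc 1: start y=5.070, vy=24.410 → t=5.181, apex=35.470, x_land=21.036, impact vy=-26.367
  bounce: vy ← 0.55·26.367 = 14.502
Arc 2: start y=0.000, vy=14.502 → t=2.960, apex=10.730, x_land=33.052, impact vy=-14.502
  bounce: vy ← 0.55·14.502 = 7.976
Arc 3: start y=0.000, vy=7.976 → t=1.628, apex=3.246, x_land=39.661, impact vy=-7.976
  bounce: vy ← 0.55·7.976 = 4.387
Arc 4: start y=0.000, vy=4.387 → t=0.895, apex=0.982, x_land=43.296, impact vy=-4.387
  bounce: vy ← 0.55·4.387 = 2.413
Arc 5: start y=0.000, vy=2.413 → t=0.492, apex=0.297, x_land=45.295, impact vy=-2.413
  bounce: vy ← 0.55·2.413 = 1.327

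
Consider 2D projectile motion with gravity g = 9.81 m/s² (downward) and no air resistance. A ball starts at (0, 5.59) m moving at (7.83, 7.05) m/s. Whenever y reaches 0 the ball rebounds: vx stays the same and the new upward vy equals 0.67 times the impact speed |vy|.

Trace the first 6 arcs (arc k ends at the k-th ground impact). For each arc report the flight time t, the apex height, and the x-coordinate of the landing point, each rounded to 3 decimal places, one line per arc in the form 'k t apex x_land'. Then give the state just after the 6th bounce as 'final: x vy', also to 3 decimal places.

1 2.006 8.123 15.704
2 1.724 3.647 29.206
3 1.155 1.637 38.253
4 0.774 0.735 44.314
5 0.519 0.330 48.375
6 0.347 0.148 51.096
final: 51.096 1.142

Arc 1: start y=5.590, vy=7.050 → t=2.006, apex=8.123, x_land=15.704, impact vy=-12.625
  bounce: vy ← 0.67·12.625 = 8.458
Arc 2: start y=0.000, vy=8.458 → t=1.724, apex=3.647, x_land=29.206, impact vy=-8.458
  bounce: vy ← 0.67·8.458 = 5.667
Arc 3: start y=0.000, vy=5.667 → t=1.155, apex=1.637, x_land=38.253, impact vy=-5.667
  bounce: vy ← 0.67·5.667 = 3.797
Arc 4: start y=0.000, vy=3.797 → t=0.774, apex=0.735, x_land=44.314, impact vy=-3.797
  bounce: vy ← 0.67·3.797 = 2.544
Arc 5: start y=0.000, vy=2.544 → t=0.519, apex=0.330, x_land=48.375, impact vy=-2.544
  bounce: vy ← 0.67·2.544 = 1.704
Arc 6: start y=0.000, vy=1.704 → t=0.347, apex=0.148, x_land=51.096, impact vy=-1.704
  bounce: vy ← 0.67·1.704 = 1.142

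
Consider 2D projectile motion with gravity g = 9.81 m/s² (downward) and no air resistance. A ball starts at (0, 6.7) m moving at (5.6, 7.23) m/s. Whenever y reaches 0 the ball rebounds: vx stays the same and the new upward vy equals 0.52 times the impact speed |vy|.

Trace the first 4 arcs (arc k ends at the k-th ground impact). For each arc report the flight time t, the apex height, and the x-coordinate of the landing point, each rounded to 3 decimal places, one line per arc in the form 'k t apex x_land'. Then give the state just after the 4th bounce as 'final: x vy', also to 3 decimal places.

1 2.119 9.364 11.865
2 1.437 2.532 19.912
3 0.747 0.685 24.096
4 0.389 0.185 26.272
final: 26.272 0.991

Arc 1: start y=6.700, vy=7.230 → t=2.119, apex=9.364, x_land=11.865, impact vy=-13.555
  bounce: vy ← 0.52·13.555 = 7.048
Arc 2: start y=0.000, vy=7.048 → t=1.437, apex=2.532, x_land=19.912, impact vy=-7.048
  bounce: vy ← 0.52·7.048 = 3.665
Arc 3: start y=0.000, vy=3.665 → t=0.747, apex=0.685, x_land=24.096, impact vy=-3.665
  bounce: vy ← 0.52·3.665 = 1.906
Arc 4: start y=0.000, vy=1.906 → t=0.389, apex=0.185, x_land=26.272, impact vy=-1.906
  bounce: vy ← 0.52·1.906 = 0.991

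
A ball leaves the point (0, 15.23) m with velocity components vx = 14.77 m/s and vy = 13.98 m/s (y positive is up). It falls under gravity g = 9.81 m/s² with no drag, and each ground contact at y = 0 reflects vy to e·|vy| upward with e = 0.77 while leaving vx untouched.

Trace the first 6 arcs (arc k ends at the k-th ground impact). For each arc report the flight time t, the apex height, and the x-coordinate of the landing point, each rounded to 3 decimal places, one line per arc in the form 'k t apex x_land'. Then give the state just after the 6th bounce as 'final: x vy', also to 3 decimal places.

Arc 1: start y=15.230, vy=13.980 → t=3.691, apex=25.191, x_land=54.521, impact vy=-22.232
  bounce: vy ← 0.77·22.232 = 17.118
Arc 2: start y=0.000, vy=17.118 → t=3.490, apex=14.936, x_land=106.068, impact vy=-17.118
  bounce: vy ← 0.77·17.118 = 13.181
Arc 3: start y=0.000, vy=13.181 → t=2.687, apex=8.856, x_land=145.760, impact vy=-13.181
  bounce: vy ← 0.77·13.181 = 10.150
Arc 4: start y=0.000, vy=10.150 → t=2.069, apex=5.250, x_land=176.322, impact vy=-10.150
  bounce: vy ← 0.77·10.150 = 7.815
Arc 5: start y=0.000, vy=7.815 → t=1.593, apex=3.113, x_land=199.855, impact vy=-7.815
  bounce: vy ← 0.77·7.815 = 6.018
Arc 6: start y=0.000, vy=6.018 → t=1.227, apex=1.846, x_land=217.976, impact vy=-6.018
  bounce: vy ← 0.77·6.018 = 4.634

1 3.691 25.191 54.521
2 3.490 14.936 106.068
3 2.687 8.856 145.760
4 2.069 5.250 176.322
5 1.593 3.113 199.855
6 1.227 1.846 217.976
final: 217.976 4.634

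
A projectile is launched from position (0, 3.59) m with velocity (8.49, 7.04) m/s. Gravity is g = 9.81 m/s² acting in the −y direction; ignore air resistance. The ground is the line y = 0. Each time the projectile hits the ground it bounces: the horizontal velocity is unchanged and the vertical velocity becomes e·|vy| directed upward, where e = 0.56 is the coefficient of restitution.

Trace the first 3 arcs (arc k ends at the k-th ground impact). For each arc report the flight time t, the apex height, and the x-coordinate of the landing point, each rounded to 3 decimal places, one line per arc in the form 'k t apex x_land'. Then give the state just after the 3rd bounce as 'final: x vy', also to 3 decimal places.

Arc 1: start y=3.590, vy=7.040 → t=1.834, apex=6.116, x_land=15.573, impact vy=-10.954
  bounce: vy ← 0.56·10.954 = 6.134
Arc 2: start y=0.000, vy=6.134 → t=1.251, apex=1.918, x_land=26.191, impact vy=-6.134
  bounce: vy ← 0.56·6.134 = 3.435
Arc 3: start y=0.000, vy=3.435 → t=0.700, apex=0.601, x_land=32.137, impact vy=-3.435
  bounce: vy ← 0.56·3.435 = 1.924

1 1.834 6.116 15.573
2 1.251 1.918 26.191
3 0.700 0.601 32.137
final: 32.137 1.924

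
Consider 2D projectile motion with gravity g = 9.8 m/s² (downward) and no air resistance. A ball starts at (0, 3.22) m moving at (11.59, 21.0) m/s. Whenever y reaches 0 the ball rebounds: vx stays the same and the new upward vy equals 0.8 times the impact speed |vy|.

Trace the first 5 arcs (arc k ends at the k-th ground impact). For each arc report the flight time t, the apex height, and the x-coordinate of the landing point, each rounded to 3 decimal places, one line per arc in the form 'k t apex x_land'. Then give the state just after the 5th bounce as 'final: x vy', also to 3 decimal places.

Arc 1: start y=3.220, vy=21.000 → t=4.434, apex=25.720, x_land=51.389, impact vy=-22.452
  bounce: vy ← 0.8·22.452 = 17.962
Arc 2: start y=0.000, vy=17.962 → t=3.666, apex=16.461, x_land=93.875, impact vy=-17.962
  bounce: vy ← 0.8·17.962 = 14.370
Arc 3: start y=0.000, vy=14.370 → t=2.933, apex=10.535, x_land=127.863, impact vy=-14.370
  bounce: vy ← 0.8·14.370 = 11.496
Arc 4: start y=0.000, vy=11.496 → t=2.346, apex=6.742, x_land=155.054, impact vy=-11.496
  bounce: vy ← 0.8·11.496 = 9.197
Arc 5: start y=0.000, vy=9.197 → t=1.877, apex=4.315, x_land=176.806, impact vy=-9.197
  bounce: vy ← 0.8·9.197 = 7.357

1 4.434 25.720 51.389
2 3.666 16.461 93.875
3 2.933 10.535 127.863
4 2.346 6.742 155.054
5 1.877 4.315 176.806
final: 176.806 7.357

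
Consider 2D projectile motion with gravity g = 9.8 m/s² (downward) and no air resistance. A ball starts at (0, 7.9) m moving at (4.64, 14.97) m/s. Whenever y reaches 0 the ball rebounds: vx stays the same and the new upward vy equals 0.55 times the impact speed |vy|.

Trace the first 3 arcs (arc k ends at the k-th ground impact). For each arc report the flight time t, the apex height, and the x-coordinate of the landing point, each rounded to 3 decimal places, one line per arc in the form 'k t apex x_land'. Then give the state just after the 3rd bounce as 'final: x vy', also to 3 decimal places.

Arc 1: start y=7.900, vy=14.970 → t=3.514, apex=19.334, x_land=16.305, impact vy=-19.466
  bounce: vy ← 0.55·19.466 = 10.707
Arc 2: start y=0.000, vy=10.707 → t=2.185, apex=5.848, x_land=26.443, impact vy=-10.707
  bounce: vy ← 0.55·10.707 = 5.889
Arc 3: start y=0.000, vy=5.889 → t=1.202, apex=1.769, x_land=32.019, impact vy=-5.889
  bounce: vy ← 0.55·5.889 = 3.239

1 3.514 19.334 16.305
2 2.185 5.848 26.443
3 1.202 1.769 32.019
final: 32.019 3.239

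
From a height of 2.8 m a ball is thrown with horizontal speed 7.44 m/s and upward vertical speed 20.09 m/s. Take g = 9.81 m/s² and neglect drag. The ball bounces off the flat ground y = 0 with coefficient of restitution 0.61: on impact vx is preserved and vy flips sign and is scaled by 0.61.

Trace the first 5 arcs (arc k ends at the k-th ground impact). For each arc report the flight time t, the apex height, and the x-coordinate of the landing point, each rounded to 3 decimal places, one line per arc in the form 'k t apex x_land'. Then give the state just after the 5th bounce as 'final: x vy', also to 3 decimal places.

1 4.231 23.371 31.477
2 2.663 8.696 51.290
3 1.624 3.236 63.376
4 0.991 1.204 70.748
5 0.604 0.448 75.246
final: 75.246 1.809

Arc 1: start y=2.800, vy=20.090 → t=4.231, apex=23.371, x_land=31.477, impact vy=-21.414
  bounce: vy ← 0.61·21.414 = 13.062
Arc 2: start y=0.000, vy=13.062 → t=2.663, apex=8.696, x_land=51.290, impact vy=-13.062
  bounce: vy ← 0.61·13.062 = 7.968
Arc 3: start y=0.000, vy=7.968 → t=1.624, apex=3.236, x_land=63.376, impact vy=-7.968
  bounce: vy ← 0.61·7.968 = 4.860
Arc 4: start y=0.000, vy=4.860 → t=0.991, apex=1.204, x_land=70.748, impact vy=-4.860
  bounce: vy ← 0.61·4.860 = 2.965
Arc 5: start y=0.000, vy=2.965 → t=0.604, apex=0.448, x_land=75.246, impact vy=-2.965
  bounce: vy ← 0.61·2.965 = 1.809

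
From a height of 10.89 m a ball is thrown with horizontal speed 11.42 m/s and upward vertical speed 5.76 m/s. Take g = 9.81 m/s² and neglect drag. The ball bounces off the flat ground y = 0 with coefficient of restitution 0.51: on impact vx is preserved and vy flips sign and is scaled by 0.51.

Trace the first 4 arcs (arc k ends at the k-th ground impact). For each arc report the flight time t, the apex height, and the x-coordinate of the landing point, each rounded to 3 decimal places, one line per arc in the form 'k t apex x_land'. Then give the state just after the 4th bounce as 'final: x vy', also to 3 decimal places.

1 2.189 12.581 24.995
2 1.634 3.272 43.650
3 0.833 0.851 53.165
4 0.425 0.221 58.017
final: 58.017 1.063

Arc 1: start y=10.890, vy=5.760 → t=2.189, apex=12.581, x_land=24.995, impact vy=-15.711
  bounce: vy ← 0.51·15.711 = 8.013
Arc 2: start y=0.000, vy=8.013 → t=1.634, apex=3.272, x_land=43.650, impact vy=-8.013
  bounce: vy ← 0.51·8.013 = 4.086
Arc 3: start y=0.000, vy=4.086 → t=0.833, apex=0.851, x_land=53.165, impact vy=-4.086
  bounce: vy ← 0.51·4.086 = 2.084
Arc 4: start y=0.000, vy=2.084 → t=0.425, apex=0.221, x_land=58.017, impact vy=-2.084
  bounce: vy ← 0.51·2.084 = 1.063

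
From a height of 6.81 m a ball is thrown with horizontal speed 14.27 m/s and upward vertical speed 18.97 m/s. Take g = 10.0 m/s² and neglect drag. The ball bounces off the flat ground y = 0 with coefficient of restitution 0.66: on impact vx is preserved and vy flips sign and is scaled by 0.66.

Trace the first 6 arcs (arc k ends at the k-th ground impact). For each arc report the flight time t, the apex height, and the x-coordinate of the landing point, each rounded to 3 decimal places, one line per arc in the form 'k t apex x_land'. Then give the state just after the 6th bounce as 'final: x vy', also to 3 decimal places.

1 4.124 24.803 58.853
2 2.940 10.804 100.806
3 1.940 4.706 128.495
4 1.281 2.050 146.770
5 0.845 0.893 158.832
6 0.558 0.389 166.792
final: 166.792 1.841

Arc 1: start y=6.810, vy=18.970 → t=4.124, apex=24.803, x_land=58.853, impact vy=-22.272
  bounce: vy ← 0.66·22.272 = 14.700
Arc 2: start y=0.000, vy=14.700 → t=2.940, apex=10.804, x_land=100.806, impact vy=-14.700
  bounce: vy ← 0.66·14.700 = 9.702
Arc 3: start y=0.000, vy=9.702 → t=1.940, apex=4.706, x_land=128.495, impact vy=-9.702
  bounce: vy ← 0.66·9.702 = 6.403
Arc 4: start y=0.000, vy=6.403 → t=1.281, apex=2.050, x_land=146.770, impact vy=-6.403
  bounce: vy ← 0.66·6.403 = 4.226
Arc 5: start y=0.000, vy=4.226 → t=0.845, apex=0.893, x_land=158.832, impact vy=-4.226
  bounce: vy ← 0.66·4.226 = 2.789
Arc 6: start y=0.000, vy=2.789 → t=0.558, apex=0.389, x_land=166.792, impact vy=-2.789
  bounce: vy ← 0.66·2.789 = 1.841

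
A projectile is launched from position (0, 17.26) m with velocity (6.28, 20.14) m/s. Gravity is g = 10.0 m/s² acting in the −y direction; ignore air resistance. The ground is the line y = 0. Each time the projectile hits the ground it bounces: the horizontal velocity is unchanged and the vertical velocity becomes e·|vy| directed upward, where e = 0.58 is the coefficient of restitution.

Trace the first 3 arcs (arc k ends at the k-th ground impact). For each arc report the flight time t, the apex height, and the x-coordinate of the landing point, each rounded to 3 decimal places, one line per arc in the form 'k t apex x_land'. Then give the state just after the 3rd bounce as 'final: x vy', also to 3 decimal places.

Arc 1: start y=17.260, vy=20.140 → t=4.754, apex=37.541, x_land=29.856, impact vy=-27.401
  bounce: vy ← 0.58·27.401 = 15.893
Arc 2: start y=0.000, vy=15.893 → t=3.179, apex=12.629, x_land=49.817, impact vy=-15.893
  bounce: vy ← 0.58·15.893 = 9.218
Arc 3: start y=0.000, vy=9.218 → t=1.844, apex=4.248, x_land=61.394, impact vy=-9.218
  bounce: vy ← 0.58·9.218 = 5.346

1 4.754 37.541 29.856
2 3.179 12.629 49.817
3 1.844 4.248 61.394
final: 61.394 5.346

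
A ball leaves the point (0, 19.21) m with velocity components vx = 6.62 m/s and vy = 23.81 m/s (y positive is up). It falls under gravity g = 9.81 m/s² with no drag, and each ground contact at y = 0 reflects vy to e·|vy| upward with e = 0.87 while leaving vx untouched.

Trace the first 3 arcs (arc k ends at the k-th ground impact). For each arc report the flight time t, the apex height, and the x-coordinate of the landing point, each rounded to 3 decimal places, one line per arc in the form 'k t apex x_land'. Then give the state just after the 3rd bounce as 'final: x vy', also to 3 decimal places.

Arc 1: start y=19.210, vy=23.810 → t=5.559, apex=48.105, x_land=36.799, impact vy=-30.722
  bounce: vy ← 0.87·30.722 = 26.728
Arc 2: start y=0.000, vy=26.728 → t=5.449, apex=36.411, x_land=72.872, impact vy=-26.728
  bounce: vy ← 0.87·26.728 = 23.253
Arc 3: start y=0.000, vy=23.253 → t=4.741, apex=27.559, x_land=104.256, impact vy=-23.253
  bounce: vy ← 0.87·23.253 = 20.230

1 5.559 48.105 36.799
2 5.449 36.411 72.872
3 4.741 27.559 104.256
final: 104.256 20.230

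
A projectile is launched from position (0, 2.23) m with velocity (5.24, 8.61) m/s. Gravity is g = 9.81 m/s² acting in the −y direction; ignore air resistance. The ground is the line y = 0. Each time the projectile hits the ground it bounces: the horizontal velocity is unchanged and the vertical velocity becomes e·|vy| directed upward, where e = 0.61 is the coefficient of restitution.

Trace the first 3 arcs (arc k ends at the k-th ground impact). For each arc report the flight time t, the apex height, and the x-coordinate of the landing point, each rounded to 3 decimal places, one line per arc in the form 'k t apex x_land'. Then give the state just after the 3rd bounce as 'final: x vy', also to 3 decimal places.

Arc 1: start y=2.230, vy=8.610 → t=1.984, apex=6.008, x_land=10.399, impact vy=-10.857
  bounce: vy ← 0.61·10.857 = 6.623
Arc 2: start y=0.000, vy=6.623 → t=1.350, apex=2.236, x_land=17.474, impact vy=-6.623
  bounce: vy ← 0.61·6.623 = 4.040
Arc 3: start y=0.000, vy=4.040 → t=0.824, apex=0.832, x_land=21.790, impact vy=-4.040
  bounce: vy ← 0.61·4.040 = 2.464

1 1.984 6.008 10.399
2 1.350 2.236 17.474
3 0.824 0.832 21.790
final: 21.790 2.464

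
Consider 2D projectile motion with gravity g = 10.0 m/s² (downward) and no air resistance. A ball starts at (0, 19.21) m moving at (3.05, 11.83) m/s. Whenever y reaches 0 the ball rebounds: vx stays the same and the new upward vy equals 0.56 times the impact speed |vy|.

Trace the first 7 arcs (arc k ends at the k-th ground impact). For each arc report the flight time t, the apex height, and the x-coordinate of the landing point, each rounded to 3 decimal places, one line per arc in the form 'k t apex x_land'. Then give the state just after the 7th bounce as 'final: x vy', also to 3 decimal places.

1 3.472 26.207 10.591
2 2.564 8.219 18.412
3 1.436 2.577 22.791
4 0.804 0.808 25.244
5 0.450 0.253 26.617
6 0.252 0.079 27.386
7 0.141 0.025 27.817
final: 27.817 0.395

Arc 1: start y=19.210, vy=11.830 → t=3.472, apex=26.207, x_land=10.591, impact vy=-22.894
  bounce: vy ← 0.56·22.894 = 12.821
Arc 2: start y=0.000, vy=12.821 → t=2.564, apex=8.219, x_land=18.412, impact vy=-12.821
  bounce: vy ← 0.56·12.821 = 7.180
Arc 3: start y=0.000, vy=7.180 → t=1.436, apex=2.577, x_land=22.791, impact vy=-7.180
  bounce: vy ← 0.56·7.180 = 4.021
Arc 4: start y=0.000, vy=4.021 → t=0.804, apex=0.808, x_land=25.244, impact vy=-4.021
  bounce: vy ← 0.56·4.021 = 2.252
Arc 5: start y=0.000, vy=2.252 → t=0.450, apex=0.253, x_land=26.617, impact vy=-2.252
  bounce: vy ← 0.56·2.252 = 1.261
Arc 6: start y=0.000, vy=1.261 → t=0.252, apex=0.079, x_land=27.386, impact vy=-1.261
  bounce: vy ← 0.56·1.261 = 0.706
Arc 7: start y=0.000, vy=0.706 → t=0.141, apex=0.025, x_land=27.817, impact vy=-0.706
  bounce: vy ← 0.56·0.706 = 0.395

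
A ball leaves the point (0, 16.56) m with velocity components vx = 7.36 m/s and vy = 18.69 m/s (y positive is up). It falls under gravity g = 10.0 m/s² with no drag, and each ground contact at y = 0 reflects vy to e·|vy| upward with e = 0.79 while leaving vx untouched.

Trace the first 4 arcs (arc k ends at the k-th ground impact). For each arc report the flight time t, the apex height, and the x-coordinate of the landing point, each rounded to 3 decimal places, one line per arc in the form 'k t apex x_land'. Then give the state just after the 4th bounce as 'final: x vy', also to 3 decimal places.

1 4.478 34.026 32.956
2 4.122 21.236 63.291
3 3.256 13.253 87.257
4 2.572 8.271 106.189
final: 106.189 10.161

Arc 1: start y=16.560, vy=18.690 → t=4.478, apex=34.026, x_land=32.956, impact vy=-26.087
  bounce: vy ← 0.79·26.087 = 20.608
Arc 2: start y=0.000, vy=20.608 → t=4.122, apex=21.236, x_land=63.291, impact vy=-20.608
  bounce: vy ← 0.79·20.608 = 16.281
Arc 3: start y=0.000, vy=16.281 → t=3.256, apex=13.253, x_land=87.257, impact vy=-16.281
  bounce: vy ← 0.79·16.281 = 12.862
Arc 4: start y=0.000, vy=12.862 → t=2.572, apex=8.271, x_land=106.189, impact vy=-12.862
  bounce: vy ← 0.79·12.862 = 10.161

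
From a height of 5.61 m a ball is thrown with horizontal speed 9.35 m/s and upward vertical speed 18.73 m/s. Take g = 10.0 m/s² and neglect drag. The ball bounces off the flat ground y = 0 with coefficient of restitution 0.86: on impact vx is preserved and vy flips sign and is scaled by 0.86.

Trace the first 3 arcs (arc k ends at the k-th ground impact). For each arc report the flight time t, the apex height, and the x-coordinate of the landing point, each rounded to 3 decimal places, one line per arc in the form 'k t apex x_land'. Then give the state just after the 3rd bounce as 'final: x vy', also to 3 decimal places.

1 4.025 23.151 37.632
2 3.701 17.122 72.236
3 3.183 12.664 101.997
final: 101.997 13.686

Arc 1: start y=5.610, vy=18.730 → t=4.025, apex=23.151, x_land=37.632, impact vy=-21.518
  bounce: vy ← 0.86·21.518 = 18.505
Arc 2: start y=0.000, vy=18.505 → t=3.701, apex=17.122, x_land=72.236, impact vy=-18.505
  bounce: vy ← 0.86·18.505 = 15.915
Arc 3: start y=0.000, vy=15.915 → t=3.183, apex=12.664, x_land=101.997, impact vy=-15.915
  bounce: vy ← 0.86·15.915 = 13.686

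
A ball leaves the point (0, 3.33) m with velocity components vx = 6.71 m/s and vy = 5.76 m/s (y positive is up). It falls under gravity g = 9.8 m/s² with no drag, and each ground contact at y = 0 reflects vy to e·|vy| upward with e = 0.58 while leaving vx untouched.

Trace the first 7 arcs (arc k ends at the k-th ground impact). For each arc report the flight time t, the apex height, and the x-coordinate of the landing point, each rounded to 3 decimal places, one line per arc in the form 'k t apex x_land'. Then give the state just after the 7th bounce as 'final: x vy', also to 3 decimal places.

Arc 1: start y=3.330, vy=5.760 → t=1.600, apex=5.023, x_land=10.737, impact vy=-9.922
  bounce: vy ← 0.58·9.922 = 5.755
Arc 2: start y=0.000, vy=5.755 → t=1.174, apex=1.690, x_land=18.618, impact vy=-5.755
  bounce: vy ← 0.58·5.755 = 3.338
Arc 3: start y=0.000, vy=3.338 → t=0.681, apex=0.568, x_land=23.189, impact vy=-3.338
  bounce: vy ← 0.58·3.338 = 1.936
Arc 4: start y=0.000, vy=1.936 → t=0.395, apex=0.191, x_land=25.840, impact vy=-1.936
  bounce: vy ← 0.58·1.936 = 1.123
Arc 5: start y=0.000, vy=1.123 → t=0.229, apex=0.064, x_land=27.377, impact vy=-1.123
  bounce: vy ← 0.58·1.123 = 0.651
Arc 6: start y=0.000, vy=0.651 → t=0.133, apex=0.022, x_land=28.269, impact vy=-0.651
  bounce: vy ← 0.58·0.651 = 0.378
Arc 7: start y=0.000, vy=0.378 → t=0.077, apex=0.007, x_land=28.786, impact vy=-0.378
  bounce: vy ← 0.58·0.378 = 0.219

1 1.600 5.023 10.737
2 1.174 1.690 18.618
3 0.681 0.568 23.189
4 0.395 0.191 25.840
5 0.229 0.064 27.377
6 0.133 0.022 28.269
7 0.077 0.007 28.786
final: 28.786 0.219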